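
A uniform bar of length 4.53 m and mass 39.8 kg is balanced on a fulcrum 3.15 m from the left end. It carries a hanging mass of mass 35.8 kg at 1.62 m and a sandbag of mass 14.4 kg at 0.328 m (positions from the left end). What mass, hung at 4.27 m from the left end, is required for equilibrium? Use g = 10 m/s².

Choose the fulcrum (at 3.15 m from the left end) as the axis so the support reaction has zero arm there.
Beam weight: 39.8 × 10 = 398 N down at 2.265 m → arm 0.885 m, τ = 398 × 0.885 = 352.2 N·m counterclockwise.
Hanging mass: 35.8 × 10 = 358 N down at 1.62 m → arm 1.53 m, τ = 358 × 1.53 = 547.7 N·m counterclockwise.
Sandbag: 14.4 × 10 = 144 N down at 0.328 m → arm 2.822 m, τ = 144 × 2.822 = 406.4 N·m counterclockwise.
Net moment of known loads = 1306 N·m counterclockwise.
An unknown mass m at 4.27 m has arm 1.12 m; its moment is m·g·1.12 clockwise.
Στ = 0 ⇒ m × 10 × 1.12 = 1306 ⇒ m = 1306 / (10 × 1.12) = 117 kg.

m ≈ 117 kg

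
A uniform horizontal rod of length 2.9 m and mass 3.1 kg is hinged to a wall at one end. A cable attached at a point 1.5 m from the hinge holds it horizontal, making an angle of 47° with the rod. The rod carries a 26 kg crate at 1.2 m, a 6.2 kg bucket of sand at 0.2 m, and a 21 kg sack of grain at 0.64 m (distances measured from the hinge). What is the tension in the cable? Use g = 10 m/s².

Take moments about the hinge.
Beam weight: 3.1 × 10 = 31 N down at 1.45 m → arm 1.45 m, τ = 31 × 1.45 = 44.95 N·m clockwise.
Crate: 26 × 10 = 260 N down at 1.2 m → arm 1.2 m, τ = 260 × 1.2 = 312 N·m clockwise.
Bucket of sand: 6.2 × 10 = 62 N down at 0.2 m → arm 0.2 m, τ = 62 × 0.2 = 12.4 N·m clockwise.
Sack of grain: 21 × 10 = 210 N down at 0.64 m → arm 0.64 m, τ = 210 × 0.64 = 134.4 N·m clockwise.
Total clockwise load moment = 503.8 N·m.
The cable tension T acts at 1.5 m; only its component perpendicular to the rod, T sinθ, produces torque. sin 47° = 0.7314.
Setting net torque to zero: T × 1.5 × 0.7314 = 503.8 → T = 503.8 / 1.097 = 459 N.

T ≈ 459 N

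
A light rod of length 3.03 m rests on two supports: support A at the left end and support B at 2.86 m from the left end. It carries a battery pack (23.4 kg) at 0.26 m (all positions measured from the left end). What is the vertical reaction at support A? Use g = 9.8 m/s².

About support B:
Battery pack: 23.4 × 9.8 = 229.3 N down at 0.26 m → arm 2.6 m, τ = 229.3 × 2.6 = 596.2 N·m counterclockwise.
Net load moment about support B = 596.2 N·m counterclockwise.
Reaction R at support A is upward at 0 m, arm 2.86 m → moment R × 2.86 clockwise.
Balancing moments: R × 2.86 = 596.2, giving R = 208 N.

R_A ≈ 208 N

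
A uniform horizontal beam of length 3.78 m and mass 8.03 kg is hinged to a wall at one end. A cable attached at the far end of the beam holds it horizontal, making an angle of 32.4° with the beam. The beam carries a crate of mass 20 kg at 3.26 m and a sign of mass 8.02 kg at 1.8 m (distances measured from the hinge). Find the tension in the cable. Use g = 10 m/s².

T ≈ 468 N

Taking torques about the hinge:
Beam weight: 8.03 × 10 = 80.3 N down at 1.89 m → arm 1.89 m, τ = 80.3 × 1.89 = 151.8 N·m clockwise.
Crate: 20 × 10 = 200 N down at 3.26 m → arm 3.26 m, τ = 200 × 3.26 = 652 N·m clockwise.
Sign: 8.02 × 10 = 80.2 N down at 1.8 m → arm 1.8 m, τ = 80.2 × 1.8 = 144.4 N·m clockwise.
Total clockwise load moment = 948.2 N·m.
The cable tension T acts at 3.78 m; only its component perpendicular to the beam, T sinθ, produces torque. sin 32.4° = 0.5358.
Στ = 0 ⇒ T × 3.78 × 0.5358 = 948.2 ⇒ T = 948.2 / 2.025 = 468 N.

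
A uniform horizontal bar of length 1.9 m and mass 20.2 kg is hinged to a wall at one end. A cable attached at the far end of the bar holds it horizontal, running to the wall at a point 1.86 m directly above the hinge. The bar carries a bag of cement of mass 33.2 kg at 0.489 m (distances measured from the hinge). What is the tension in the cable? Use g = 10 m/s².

Take moments about the hinge.
Beam weight: 20.2 × 10 = 202 N down at 0.95 m → arm 0.95 m, τ = 202 × 0.95 = 191.9 N·m clockwise.
Bag of cement: 33.2 × 10 = 332 N down at 0.489 m → arm 0.489 m, τ = 332 × 0.489 = 162.3 N·m clockwise.
Total clockwise load moment = 354.2 N·m.
The cable tension T acts at 1.9 m; only its component perpendicular to the bar, T sinθ, produces torque. sinθ = h/√(h²+d²) = 1.86/√(1.86²+1.9²) = 0.6995.
Setting net torque to zero: T × 1.9 × 0.6995 = 354.2 → T = 354.2 / 1.329 = 267 N.

T ≈ 267 N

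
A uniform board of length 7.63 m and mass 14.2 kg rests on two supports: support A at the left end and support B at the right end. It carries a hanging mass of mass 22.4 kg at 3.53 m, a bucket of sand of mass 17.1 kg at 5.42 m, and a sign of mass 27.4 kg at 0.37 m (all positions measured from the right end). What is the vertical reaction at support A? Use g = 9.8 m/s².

R_A ≈ 303 N

About support B:
Beam weight: 14.2 × 9.8 = 139.2 N down at 3.815 m → arm 3.815 m, τ = 139.2 × 3.815 = 531 N·m counterclockwise.
Hanging mass: 22.4 × 9.8 = 219.5 N down at 3.53 m → arm 3.53 m, τ = 219.5 × 3.53 = 774.8 N·m counterclockwise.
Bucket of sand: 17.1 × 9.8 = 167.6 N down at 5.42 m → arm 5.42 m, τ = 167.6 × 5.42 = 908.4 N·m counterclockwise.
Sign: 27.4 × 9.8 = 268.5 N down at 0.37 m → arm 0.37 m, τ = 268.5 × 0.37 = 99.34 N·m counterclockwise.
Net load moment about support B = 2314 N·m counterclockwise.
Reaction R at support A is upward at 7.63 m, arm 7.63 m → moment R × 7.63 clockwise.
Setting net torque to zero: R × 7.63 = 2314 → R = 303 N.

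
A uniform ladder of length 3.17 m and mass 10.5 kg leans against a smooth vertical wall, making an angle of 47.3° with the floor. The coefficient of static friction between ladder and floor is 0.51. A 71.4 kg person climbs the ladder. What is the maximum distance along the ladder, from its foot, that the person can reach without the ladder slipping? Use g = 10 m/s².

d ≈ 1.78 m

Take moments about the foot of the ladder.
Ladder weight 10.5×10 = 105 N acts at 1.585 m along the ladder; its horizontal arm is 1.585·cos47.3° = 1.075 m → τ = 112.9 N·m clockwise.
Person weight 71.4×10 = 714 N at distance d → arm d·cos47.3° → τ = 714·d·0.6782 clockwise.
Wall normal N at the top has arm L sinθ = 2.33 m counterclockwise, so Στ = 0 gives N·2.33 = 112.9 + 484.2·d.
ΣFy = 0 ⇒ N_floor = 819 N, so the maximum friction is μ_s·N_floor = 0.51×819 = 417.7 N. ΣFx = 0 ⇒ N_wall = f, so at the slipping point N = 417.7 N.
Substituting: 417.7×2.33 = 112.9 + 484.2·d ⇒ d = (973.2 − 112.9) / 484.2 = 1.78 m.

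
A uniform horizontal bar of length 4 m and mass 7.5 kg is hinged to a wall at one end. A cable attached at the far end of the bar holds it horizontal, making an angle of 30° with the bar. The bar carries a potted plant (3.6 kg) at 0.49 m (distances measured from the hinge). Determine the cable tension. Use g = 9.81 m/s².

Choose the hinge as the axis so the unknown hinge reaction has zero arm there.
Beam weight: 7.5 × 9.81 = 73.58 N down at 2 m → arm 2 m, τ = 73.58 × 2 = 147.2 N·m clockwise.
Potted plant: 3.6 × 9.81 = 35.32 N down at 0.49 m → arm 0.49 m, τ = 35.32 × 0.49 = 17.31 N·m clockwise.
Total clockwise load moment = 164.5 N·m.
The cable tension T acts at 4 m; only its component perpendicular to the bar, T sinθ, produces torque. sin 30° = 0.5.
Στ = 0 ⇒ T × 4 × 0.5 = 164.5 ⇒ T = 164.5 / 2 = 82.2 N.

T ≈ 82.2 N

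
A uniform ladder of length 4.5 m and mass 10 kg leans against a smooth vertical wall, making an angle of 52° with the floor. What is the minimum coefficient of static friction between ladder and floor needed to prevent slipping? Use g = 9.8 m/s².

Choose the foot of the ladder as the axis so the floor normal and friction both act there and drop out.
Ladder weight 10×9.8 = 98 N acts at 2.25 m along the ladder; its horizontal arm is 2.25·cos52° = 1.385 m → τ = 135.7 N·m clockwise.
Wall normal N acts horizontally at the top; its moment arm is the height L sinθ = 4.5·sin52° = 3.546 m, counterclockwise.
Balancing moments: N × 3.546 = 135.7, giving N = 38.27 N.
ΣFx = 0 ⇒ f = N_wall = 38.27 N. ΣFy = 0 ⇒ N_floor = 98 N.
μ_min = f / N_floor = 38.27 / 98 = 0.391.

μ_min ≈ 0.391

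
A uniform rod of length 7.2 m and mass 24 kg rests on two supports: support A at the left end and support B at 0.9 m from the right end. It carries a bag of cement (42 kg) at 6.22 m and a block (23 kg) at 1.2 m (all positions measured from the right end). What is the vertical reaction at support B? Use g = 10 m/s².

R_B ≈ 422 N

Sum moments about support A (its reaction then has zero moment arm).
Beam weight: 24 × 10 = 240 N down at 3.6 m → arm 3.6 m, τ = 240 × 3.6 = 864 N·m clockwise.
Bag of cement: 42 × 10 = 420 N down at 6.22 m → arm 0.98 m, τ = 420 × 0.98 = 411.6 N·m clockwise.
Block: 23 × 10 = 230 N down at 1.2 m → arm 6 m, τ = 230 × 6 = 1380 N·m clockwise.
Net load moment about support A = 2656 N·m clockwise.
Reaction R at support B is upward at 0.9 m, arm 6.3 m → moment R × 6.3 counterclockwise.
Στ = 0 ⇒ R × 6.3 = 2656 ⇒ R = 422 N.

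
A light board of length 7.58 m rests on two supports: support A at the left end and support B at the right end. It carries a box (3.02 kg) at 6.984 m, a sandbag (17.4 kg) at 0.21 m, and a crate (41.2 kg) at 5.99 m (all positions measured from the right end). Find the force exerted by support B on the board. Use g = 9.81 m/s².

R_B ≈ 253 N

About support A:
Box: 3.02 × 9.81 = 29.63 N down at 6.984 m → arm 0.596 m, τ = 29.63 × 0.596 = 17.66 N·m clockwise.
Sandbag: 17.4 × 9.81 = 170.7 N down at 0.21 m → arm 7.37 m, τ = 170.7 × 7.37 = 1258 N·m clockwise.
Crate: 41.2 × 9.81 = 404.2 N down at 5.99 m → arm 1.59 m, τ = 404.2 × 1.59 = 642.7 N·m clockwise.
Net load moment about support A = 1918 N·m clockwise.
Reaction R at support B is upward at 0 m, arm 7.58 m → moment R × 7.58 counterclockwise.
Setting net torque to zero: R × 7.58 = 1918 → R = 253 N.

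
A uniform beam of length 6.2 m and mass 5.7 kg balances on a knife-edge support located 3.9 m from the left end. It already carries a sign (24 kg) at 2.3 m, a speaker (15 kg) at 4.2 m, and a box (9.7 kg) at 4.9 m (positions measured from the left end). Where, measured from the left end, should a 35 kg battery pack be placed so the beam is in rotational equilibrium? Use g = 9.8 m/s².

Sum moments about the knife-edge support (at 3.9 m from the left end) (the support reaction has zero arm there).
Beam weight: 5.7 × 9.8 = 55.86 N down at 3.1 m → arm 0.8 m, τ = 55.86 × 0.8 = 44.69 N·m counterclockwise.
Sign: 24 × 9.8 = 235.2 N down at 2.3 m → arm 1.6 m, τ = 235.2 × 1.6 = 376.3 N·m counterclockwise.
Speaker: 15 × 9.8 = 147 N down at 4.2 m → arm 0.3 m, τ = 147 × 0.3 = 44.1 N·m clockwise.
Box: 9.7 × 9.8 = 95.06 N down at 4.9 m → arm 1 m, τ = 95.06 × 1 = 95.06 N·m clockwise.
Net moment of existing loads = 281.8 N·m counterclockwise.
The battery pack weighs 35 × 9.8 = 343 N and must supply an equal clockwise moment, so its lever arm about the knife-edge support is 281.8 / 343 = 0.822 m.
That puts it at 3.9 + 0.822 = 4.72 m from the left end.

x ≈ 4.72 m from the left end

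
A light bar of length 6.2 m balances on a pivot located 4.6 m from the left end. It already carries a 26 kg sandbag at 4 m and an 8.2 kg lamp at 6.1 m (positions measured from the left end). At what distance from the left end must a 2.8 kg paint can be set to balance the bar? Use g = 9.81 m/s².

x ≈ 5.78 m from the left end

About the pivot (at 4.6 m from the left end):
Sandbag: 26 × 9.81 = 255.1 N down at 4 m → arm 0.6 m, τ = 255.1 × 0.6 = 153.1 N·m counterclockwise.
Lamp: 8.2 × 9.81 = 80.44 N down at 6.1 m → arm 1.5 m, τ = 80.44 × 1.5 = 120.7 N·m clockwise.
Net moment of existing loads = 32.4 N·m counterclockwise.
The paint can weighs 2.8 × 9.81 = 27.47 N and must supply an equal clockwise moment, so its lever arm about the pivot is 32.4 / 27.47 = 1.18 m.
That puts it at 4.6 + 1.18 = 5.78 m from the left end.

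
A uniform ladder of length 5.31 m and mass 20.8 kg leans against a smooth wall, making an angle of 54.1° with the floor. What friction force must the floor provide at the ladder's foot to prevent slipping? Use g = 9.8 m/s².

f ≈ 73.8 N

Choose the foot of the ladder as the axis so the floor normal and friction both act there and drop out.
Ladder weight 20.8×9.8 = 203.8 N acts at 2.655 m along the ladder; its horizontal arm is 2.655·cos54.1° = 1.557 m → τ = 317.3 N·m clockwise.
Wall normal N acts horizontally at the top; its moment arm is the height L sinθ = 5.31·sin54.1° = 4.301 m, counterclockwise.
Balancing moments: N × 4.301 = 317.3, giving N = 73.8 N.
ΣFx = 0: friction at the foot balances the wall's push, so f = N_wall = 73.8 N.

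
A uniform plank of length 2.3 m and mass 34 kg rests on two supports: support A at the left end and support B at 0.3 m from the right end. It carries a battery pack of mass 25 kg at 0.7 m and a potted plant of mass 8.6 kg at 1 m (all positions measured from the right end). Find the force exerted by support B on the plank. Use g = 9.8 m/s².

R_B ≈ 442 N

Sum moments about support A (its reaction then has zero moment arm).
Beam weight: 34 × 9.8 = 333.2 N down at 1.15 m → arm 1.15 m, τ = 333.2 × 1.15 = 383.2 N·m clockwise.
Battery pack: 25 × 9.8 = 245 N down at 0.7 m → arm 1.6 m, τ = 245 × 1.6 = 392 N·m clockwise.
Potted plant: 8.6 × 9.8 = 84.28 N down at 1 m → arm 1.3 m, τ = 84.28 × 1.3 = 109.6 N·m clockwise.
Net load moment about support A = 884.8 N·m clockwise.
Reaction R at support B is upward at 0.3 m, arm 2 m → moment R × 2 counterclockwise.
For rotational equilibrium, R × 2 = 884.8, so R = 442 N.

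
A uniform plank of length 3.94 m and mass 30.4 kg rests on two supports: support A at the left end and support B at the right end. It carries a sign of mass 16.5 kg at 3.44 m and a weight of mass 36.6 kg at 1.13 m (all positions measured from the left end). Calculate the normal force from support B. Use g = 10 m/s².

Choose support A as the axis so its reaction then has zero moment arm.
Beam weight: 30.4 × 10 = 304 N down at 1.97 m → arm 1.97 m, τ = 304 × 1.97 = 598.9 N·m clockwise.
Sign: 16.5 × 10 = 165 N down at 3.44 m → arm 3.44 m, τ = 165 × 3.44 = 567.6 N·m clockwise.
Weight: 36.6 × 10 = 366 N down at 1.13 m → arm 1.13 m, τ = 366 × 1.13 = 413.6 N·m clockwise.
Net load moment about support A = 1580 N·m clockwise.
Reaction R at support B is upward at 3.94 m, arm 3.94 m → moment R × 3.94 counterclockwise.
Setting net torque to zero: R × 3.94 = 1580 → R = 401 N.

R_B ≈ 401 N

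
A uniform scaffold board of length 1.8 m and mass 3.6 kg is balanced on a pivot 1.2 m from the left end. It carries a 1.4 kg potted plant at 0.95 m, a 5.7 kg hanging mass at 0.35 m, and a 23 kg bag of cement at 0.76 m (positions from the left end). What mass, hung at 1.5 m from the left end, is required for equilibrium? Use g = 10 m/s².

Sum moments about the pivot (at 1.2 m from the left end) (the support reaction has zero arm there).
Beam weight: 3.6 × 10 = 36 N down at 0.9 m → arm 0.3 m, τ = 36 × 0.3 = 10.8 N·m counterclockwise.
Potted plant: 1.4 × 10 = 14 N down at 0.95 m → arm 0.25 m, τ = 14 × 0.25 = 3.5 N·m counterclockwise.
Hanging mass: 5.7 × 10 = 57 N down at 0.35 m → arm 0.85 m, τ = 57 × 0.85 = 48.45 N·m counterclockwise.
Bag of cement: 23 × 10 = 230 N down at 0.76 m → arm 0.44 m, τ = 230 × 0.44 = 101.2 N·m counterclockwise.
Net moment of known loads = 163.9 N·m counterclockwise.
An unknown mass m at 1.5 m has arm 0.3 m; its moment is m·g·0.3 clockwise.
Balancing moments: m × 10 × 0.3 = 163.9, giving m = 163.9 / (10 × 0.3) = 54.6 kg.

m ≈ 54.6 kg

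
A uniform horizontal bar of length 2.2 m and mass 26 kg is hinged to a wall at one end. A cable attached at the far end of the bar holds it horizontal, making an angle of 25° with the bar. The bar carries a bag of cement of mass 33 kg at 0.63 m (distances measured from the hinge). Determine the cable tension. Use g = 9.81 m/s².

T ≈ 521 N

Choose the hinge as the axis so the unknown hinge reaction has zero arm there.
Beam weight: 26 × 9.81 = 255.1 N down at 1.1 m → arm 1.1 m, τ = 255.1 × 1.1 = 280.6 N·m clockwise.
Bag of cement: 33 × 9.81 = 323.7 N down at 0.63 m → arm 0.63 m, τ = 323.7 × 0.63 = 203.9 N·m clockwise.
Total clockwise load moment = 484.5 N·m.
The cable tension T acts at 2.2 m; only its component perpendicular to the bar, T sinθ, produces torque. sin 25° = 0.4226.
For rotational equilibrium, T × 2.2 × 0.4226 = 484.5, so T = 484.5 / 0.9297 = 521 N.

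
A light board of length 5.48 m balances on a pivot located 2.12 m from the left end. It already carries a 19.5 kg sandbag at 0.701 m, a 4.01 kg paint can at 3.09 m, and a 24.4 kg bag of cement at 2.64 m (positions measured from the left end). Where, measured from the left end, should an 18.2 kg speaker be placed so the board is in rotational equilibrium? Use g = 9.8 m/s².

Taking torques about the pivot (at 2.12 m from the left end):
Sandbag: 19.5 × 9.8 = 191.1 N down at 0.701 m → arm 1.419 m, τ = 191.1 × 1.419 = 271.2 N·m counterclockwise.
Paint can: 4.01 × 9.8 = 39.3 N down at 3.09 m → arm 0.97 m, τ = 39.3 × 0.97 = 38.12 N·m clockwise.
Bag of cement: 24.4 × 9.8 = 239.1 N down at 2.64 m → arm 0.52 m, τ = 239.1 × 0.52 = 124.3 N·m clockwise.
Net moment of existing loads = 108.8 N·m counterclockwise.
The speaker weighs 18.2 × 9.8 = 178.4 N and must supply an equal clockwise moment, so its lever arm about the pivot is 108.8 / 178.4 = 0.61 m.
That puts it at 2.12 + 0.61 = 2.73 m from the left end.

x ≈ 2.73 m from the left end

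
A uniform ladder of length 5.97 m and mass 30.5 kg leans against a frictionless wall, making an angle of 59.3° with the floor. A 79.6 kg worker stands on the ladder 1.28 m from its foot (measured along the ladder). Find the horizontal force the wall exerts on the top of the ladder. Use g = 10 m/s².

N_wall ≈ 192 N

Choose the foot of the ladder as the axis so the floor normal and friction both act there and drop out.
Ladder weight 30.5×10 = 305 N acts at 2.985 m along the ladder; its horizontal arm is 2.985·cos59.3° = 1.524 m → τ = 464.8 N·m clockwise.
Worker: 79.6×10 = 796 N at 1.28 m → arm 0.6535 m → τ = 520.2 N·m clockwise.
Wall normal N acts horizontally at the top; its moment arm is the height L sinθ = 5.97·sin59.3° = 5.133 m, counterclockwise.
Balancing moments: N × 5.133 = 985, giving N = 192 N.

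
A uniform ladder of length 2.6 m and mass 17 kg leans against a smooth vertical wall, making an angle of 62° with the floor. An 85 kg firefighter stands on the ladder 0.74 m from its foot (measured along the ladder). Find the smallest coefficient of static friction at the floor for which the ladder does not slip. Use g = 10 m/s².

Choose the foot of the ladder as the axis so the floor normal and friction both act there and drop out.
Ladder weight 17×10 = 170 N acts at 1.3 m along the ladder; its horizontal arm is 1.3·cos62° = 0.6103 m → τ = 103.8 N·m clockwise.
Firefighter: 85×10 = 850 N at 0.74 m → arm 0.3474 m → τ = 295.3 N·m clockwise.
Wall normal N acts horizontally at the top; its moment arm is the height L sinθ = 2.6·sin62° = 2.296 m, counterclockwise.
Balancing moments: N × 2.296 = 399.1, giving N = 173.8 N.
ΣFx = 0 ⇒ f = N_wall = 173.8 N. ΣFy = 0 ⇒ N_floor = 1020 N.
μ_min = f / N_floor = 173.8 / 1020 = 0.17.

μ_min ≈ 0.17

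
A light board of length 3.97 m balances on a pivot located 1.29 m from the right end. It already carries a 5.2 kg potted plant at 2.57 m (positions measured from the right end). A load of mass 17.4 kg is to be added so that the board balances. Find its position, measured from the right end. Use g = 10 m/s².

Take moments about the pivot (at 1.29 m from the right end).
Potted plant: 5.2 × 10 = 52 N down at 2.57 m → arm 1.28 m, τ = 52 × 1.28 = 66.56 N·m counterclockwise.
Net moment of existing loads = 66.56 N·m counterclockwise.
The load weighs 17.4 × 10 = 174 N and must supply an equal clockwise moment, so its lever arm about the pivot is 66.56 / 174 = 0.383 m.
That puts it at 1.29 − 0.383 = 0.907 m from the right end.

x ≈ 0.907 m from the right end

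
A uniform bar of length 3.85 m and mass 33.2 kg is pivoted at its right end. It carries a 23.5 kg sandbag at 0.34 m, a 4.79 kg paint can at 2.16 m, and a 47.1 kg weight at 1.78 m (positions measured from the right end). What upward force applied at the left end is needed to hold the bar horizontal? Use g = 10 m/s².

Taking torques about the right end:
Beam weight: 33.2 × 10 = 332 N down at 1.925 m → arm 1.925 m, τ = 332 × 1.925 = 639.1 N·m counterclockwise.
Sandbag: 23.5 × 10 = 235 N down at 0.34 m → arm 0.34 m, τ = 235 × 0.34 = 79.9 N·m counterclockwise.
Paint can: 4.79 × 10 = 47.9 N down at 2.16 m → arm 2.16 m, τ = 47.9 × 2.16 = 103.5 N·m counterclockwise.
Weight: 47.1 × 10 = 471 N down at 1.78 m → arm 1.78 m, τ = 471 × 1.78 = 838.4 N·m counterclockwise.
Net moment of the loads = 1661 N·m counterclockwise.
The upward force F acts at the left end, arm 3.85 m, giving F × 3.85 clockwise.
For rotational equilibrium, F × 3.85 = 1661, so F = 1661 / 3.85 = 431 N.

F ≈ 431 N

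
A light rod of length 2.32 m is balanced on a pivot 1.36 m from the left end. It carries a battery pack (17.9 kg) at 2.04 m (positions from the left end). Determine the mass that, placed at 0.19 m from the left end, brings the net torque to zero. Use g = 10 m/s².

Taking torques about the pivot (at 1.36 m from the left end):
Battery pack: 17.9 × 10 = 179 N down at 2.04 m → arm 0.68 m, τ = 179 × 0.68 = 121.7 N·m clockwise.
Net moment of known loads = 121.7 N·m clockwise.
An unknown mass m at 0.19 m has arm 1.17 m; its moment is m·g·1.17 counterclockwise.
For rotational equilibrium, m × 10 × 1.17 = 121.7, so m = 121.7 / (10 × 1.17) = 10.4 kg.

m ≈ 10.4 kg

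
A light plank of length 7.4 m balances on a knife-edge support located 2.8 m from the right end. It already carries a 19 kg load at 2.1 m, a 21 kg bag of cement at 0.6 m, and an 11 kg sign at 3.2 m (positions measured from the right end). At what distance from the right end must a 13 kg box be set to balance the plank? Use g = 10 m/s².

Choose the knife-edge support (at 2.8 m from the right end) as the axis so the support reaction has zero arm there.
Load: 19 × 10 = 190 N down at 2.1 m → arm 0.7 m, τ = 190 × 0.7 = 133 N·m clockwise.
Bag of cement: 21 × 10 = 210 N down at 0.6 m → arm 2.2 m, τ = 210 × 2.2 = 462 N·m clockwise.
Sign: 11 × 10 = 110 N down at 3.2 m → arm 0.4 m, τ = 110 × 0.4 = 44 N·m counterclockwise.
Net moment of existing loads = 551 N·m clockwise.
The box weighs 13 × 10 = 130 N and must supply an equal counterclockwise moment, so its lever arm about the knife-edge support is 551 / 130 = 4.24 m.
That puts it at 2.8 + 4.24 = 7.04 m from the right end.

x ≈ 7.04 m from the right end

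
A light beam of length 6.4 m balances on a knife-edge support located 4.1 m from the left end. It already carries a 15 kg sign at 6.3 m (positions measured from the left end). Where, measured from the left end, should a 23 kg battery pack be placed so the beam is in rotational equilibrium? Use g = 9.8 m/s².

Take moments about the knife-edge support (at 4.1 m from the left end).
Sign: 15 × 9.8 = 147 N down at 6.3 m → arm 2.2 m, τ = 147 × 2.2 = 323.4 N·m clockwise.
Net moment of existing loads = 323.4 N·m clockwise.
The battery pack weighs 23 × 9.8 = 225.4 N and must supply an equal counterclockwise moment, so its lever arm about the knife-edge support is 323.4 / 225.4 = 1.43 m.
That puts it at 4.1 − 1.43 = 2.67 m from the left end.

x ≈ 2.67 m from the left end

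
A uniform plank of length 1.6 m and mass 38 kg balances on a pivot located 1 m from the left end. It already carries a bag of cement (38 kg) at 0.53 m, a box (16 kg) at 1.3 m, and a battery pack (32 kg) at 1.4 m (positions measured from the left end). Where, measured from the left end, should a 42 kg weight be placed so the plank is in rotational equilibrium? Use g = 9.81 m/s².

x ≈ 1.19 m from the left end

Take moments about the pivot (at 1 m from the left end).
Beam weight: 38 × 9.81 = 372.8 N down at 0.8 m → arm 0.2 m, τ = 372.8 × 0.2 = 74.56 N·m counterclockwise.
Bag of cement: 38 × 9.81 = 372.8 N down at 0.53 m → arm 0.47 m, τ = 372.8 × 0.47 = 175.2 N·m counterclockwise.
Box: 16 × 9.81 = 157 N down at 1.3 m → arm 0.3 m, τ = 157 × 0.3 = 47.1 N·m clockwise.
Battery pack: 32 × 9.81 = 313.9 N down at 1.4 m → arm 0.4 m, τ = 313.9 × 0.4 = 125.6 N·m clockwise.
Net moment of existing loads = 77.06 N·m counterclockwise.
The weight weighs 42 × 9.81 = 412 N and must supply an equal clockwise moment, so its lever arm about the pivot is 77.06 / 412 = 0.187 m.
That puts it at 1 + 0.187 = 1.19 m from the left end.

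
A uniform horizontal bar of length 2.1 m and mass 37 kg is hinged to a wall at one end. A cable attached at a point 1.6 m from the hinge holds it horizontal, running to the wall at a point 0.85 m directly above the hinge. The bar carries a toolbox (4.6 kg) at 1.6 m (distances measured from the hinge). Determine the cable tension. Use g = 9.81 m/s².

T ≈ 604 N

Sum moments about the hinge (the unknown hinge reaction has zero arm there).
Beam weight: 37 × 9.81 = 363 N down at 1.05 m → arm 1.05 m, τ = 363 × 1.05 = 381.2 N·m clockwise.
Toolbox: 4.6 × 9.81 = 45.13 N down at 1.6 m → arm 1.6 m, τ = 45.13 × 1.6 = 72.21 N·m clockwise.
Total clockwise load moment = 453.4 N·m.
The cable tension T acts at 1.6 m; only its component perpendicular to the bar, T sinθ, produces torque. sinθ = h/√(h²+d²) = 0.85/√(0.85²+1.6²) = 0.4692.
For rotational equilibrium, T × 1.6 × 0.4692 = 453.4, so T = 453.4 / 0.7507 = 604 N.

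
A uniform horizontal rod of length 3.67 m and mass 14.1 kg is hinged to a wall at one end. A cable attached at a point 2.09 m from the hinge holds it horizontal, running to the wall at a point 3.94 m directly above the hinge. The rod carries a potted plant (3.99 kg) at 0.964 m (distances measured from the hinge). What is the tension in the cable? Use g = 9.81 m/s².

Take moments about the hinge.
Beam weight: 14.1 × 9.81 = 138.3 N down at 1.835 m → arm 1.835 m, τ = 138.3 × 1.835 = 253.8 N·m clockwise.
Potted plant: 3.99 × 9.81 = 39.14 N down at 0.964 m → arm 0.964 m, τ = 39.14 × 0.964 = 37.73 N·m clockwise.
Total clockwise load moment = 291.5 N·m.
The cable tension T acts at 2.09 m; only its component perpendicular to the rod, T sinθ, produces torque. sinθ = h/√(h²+d²) = 3.94/√(3.94²+2.09²) = 0.8834.
For rotational equilibrium, T × 2.09 × 0.8834 = 291.5, so T = 291.5 / 1.846 = 158 N.

T ≈ 158 N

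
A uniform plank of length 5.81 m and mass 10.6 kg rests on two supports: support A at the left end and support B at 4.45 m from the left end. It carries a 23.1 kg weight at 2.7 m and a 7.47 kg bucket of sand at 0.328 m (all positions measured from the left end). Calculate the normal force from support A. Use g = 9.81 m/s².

R_A ≈ 193 N

Choose support B as the axis so its reaction then has zero moment arm.
Beam weight: 10.6 × 9.81 = 104 N down at 2.905 m → arm 1.545 m, τ = 104 × 1.545 = 160.7 N·m counterclockwise.
Weight: 23.1 × 9.81 = 226.6 N down at 2.7 m → arm 1.75 m, τ = 226.6 × 1.75 = 396.6 N·m counterclockwise.
Bucket of sand: 7.47 × 9.81 = 73.28 N down at 0.328 m → arm 4.122 m, τ = 73.28 × 4.122 = 302.1 N·m counterclockwise.
Net load moment about support B = 859.4 N·m counterclockwise.
Reaction R at support A is upward at 0 m, arm 4.45 m → moment R × 4.45 clockwise.
Στ = 0 ⇒ R × 4.45 = 859.4 ⇒ R = 193 N.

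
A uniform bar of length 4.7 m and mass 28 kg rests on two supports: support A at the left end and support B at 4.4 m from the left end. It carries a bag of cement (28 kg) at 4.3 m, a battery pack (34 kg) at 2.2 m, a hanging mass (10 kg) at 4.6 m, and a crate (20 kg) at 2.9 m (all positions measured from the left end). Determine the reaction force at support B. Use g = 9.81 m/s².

About support A:
Beam weight: 28 × 9.81 = 274.7 N down at 2.35 m → arm 2.35 m, τ = 274.7 × 2.35 = 645.5 N·m clockwise.
Bag of cement: 28 × 9.81 = 274.7 N down at 4.3 m → arm 4.3 m, τ = 274.7 × 4.3 = 1181 N·m clockwise.
Battery pack: 34 × 9.81 = 333.5 N down at 2.2 m → arm 2.2 m, τ = 333.5 × 2.2 = 733.7 N·m clockwise.
Hanging mass: 10 × 9.81 = 98.1 N down at 4.6 m → arm 4.6 m, τ = 98.1 × 4.6 = 451.3 N·m clockwise.
Crate: 20 × 9.81 = 196.2 N down at 2.9 m → arm 2.9 m, τ = 196.2 × 2.9 = 569 N·m clockwise.
Net load moment about support A = 3580 N·m clockwise.
Reaction R at support B is upward at 4.4 m, arm 4.4 m → moment R × 4.4 counterclockwise.
Στ = 0 ⇒ R × 4.4 = 3580 ⇒ R = 814 N.

R_B ≈ 814 N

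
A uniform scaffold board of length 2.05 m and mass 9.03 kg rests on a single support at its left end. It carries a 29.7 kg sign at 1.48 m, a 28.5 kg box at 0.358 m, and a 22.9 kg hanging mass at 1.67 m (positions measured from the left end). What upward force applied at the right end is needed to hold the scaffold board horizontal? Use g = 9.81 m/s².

F ≈ 486 N

About the left end:
Beam weight: 9.03 × 9.81 = 88.58 N down at 1.025 m → arm 1.025 m, τ = 88.58 × 1.025 = 90.79 N·m clockwise.
Sign: 29.7 × 9.81 = 291.4 N down at 1.48 m → arm 1.48 m, τ = 291.4 × 1.48 = 431.3 N·m clockwise.
Box: 28.5 × 9.81 = 279.6 N down at 0.358 m → arm 0.358 m, τ = 279.6 × 0.358 = 100.1 N·m clockwise.
Hanging mass: 22.9 × 9.81 = 224.6 N down at 1.67 m → arm 1.67 m, τ = 224.6 × 1.67 = 375.1 N·m clockwise.
Net moment of the loads = 997.3 N·m clockwise.
The upward force F acts at the right end, arm 2.05 m, giving F × 2.05 counterclockwise.
Balancing moments: F × 2.05 = 997.3, giving F = 997.3 / 2.05 = 486 N.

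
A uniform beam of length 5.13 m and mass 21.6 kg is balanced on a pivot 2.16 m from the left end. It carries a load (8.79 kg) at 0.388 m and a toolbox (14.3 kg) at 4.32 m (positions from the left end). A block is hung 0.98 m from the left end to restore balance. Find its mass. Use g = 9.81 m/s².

Choose the pivot (at 2.16 m from the left end) as the axis so the support reaction has zero arm there.
Beam weight: 21.6 × 9.81 = 211.9 N down at 2.565 m → arm 0.405 m, τ = 211.9 × 0.405 = 85.82 N·m clockwise.
Load: 8.79 × 9.81 = 86.23 N down at 0.388 m → arm 1.772 m, τ = 86.23 × 1.772 = 152.8 N·m counterclockwise.
Toolbox: 14.3 × 9.81 = 140.3 N down at 4.32 m → arm 2.16 m, τ = 140.3 × 2.16 = 303 N·m clockwise.
Net moment of known loads = 236 N·m clockwise.
An unknown mass m at 0.98 m has arm 1.18 m; its moment is m·g·1.18 counterclockwise.
Στ = 0 ⇒ m × 9.81 × 1.18 = 236 ⇒ m = 236 / (9.81 × 1.18) = 20.4 kg.

m ≈ 20.4 kg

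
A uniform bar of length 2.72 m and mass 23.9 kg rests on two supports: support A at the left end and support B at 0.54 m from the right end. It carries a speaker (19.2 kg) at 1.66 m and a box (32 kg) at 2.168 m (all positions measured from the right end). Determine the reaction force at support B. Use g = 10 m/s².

R_B ≈ 323 N

Choose support A as the axis so its reaction then has zero moment arm.
Beam weight: 23.9 × 10 = 239 N down at 1.36 m → arm 1.36 m, τ = 239 × 1.36 = 325 N·m clockwise.
Speaker: 19.2 × 10 = 192 N down at 1.66 m → arm 1.06 m, τ = 192 × 1.06 = 203.5 N·m clockwise.
Box: 32 × 10 = 320 N down at 2.168 m → arm 0.552 m, τ = 320 × 0.552 = 176.6 N·m clockwise.
Net load moment about support A = 705.1 N·m clockwise.
Reaction R at support B is upward at 0.54 m, arm 2.18 m → moment R × 2.18 counterclockwise.
Στ = 0 ⇒ R × 2.18 = 705.1 ⇒ R = 323 N.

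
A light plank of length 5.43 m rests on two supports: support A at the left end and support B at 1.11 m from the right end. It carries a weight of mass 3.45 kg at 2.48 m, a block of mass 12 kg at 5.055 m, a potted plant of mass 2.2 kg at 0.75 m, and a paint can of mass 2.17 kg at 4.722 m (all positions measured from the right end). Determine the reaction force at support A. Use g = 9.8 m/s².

R_A ≈ 134 N

About support B:
Weight: 3.45 × 9.8 = 33.81 N down at 2.48 m → arm 1.37 m, τ = 33.81 × 1.37 = 46.32 N·m counterclockwise.
Block: 12 × 9.8 = 117.6 N down at 5.055 m → arm 3.945 m, τ = 117.6 × 3.945 = 463.9 N·m counterclockwise.
Potted plant: 2.2 × 9.8 = 21.56 N down at 0.75 m → arm 0.36 m, τ = 21.56 × 0.36 = 7.762 N·m clockwise.
Paint can: 2.17 × 9.8 = 21.27 N down at 4.722 m → arm 3.612 m, τ = 21.27 × 3.612 = 76.83 N·m counterclockwise.
Net load moment about support B = 579.3 N·m counterclockwise.
Reaction R at support A is upward at 5.43 m, arm 4.32 m → moment R × 4.32 clockwise.
For rotational equilibrium, R × 4.32 = 579.3, so R = 134 N.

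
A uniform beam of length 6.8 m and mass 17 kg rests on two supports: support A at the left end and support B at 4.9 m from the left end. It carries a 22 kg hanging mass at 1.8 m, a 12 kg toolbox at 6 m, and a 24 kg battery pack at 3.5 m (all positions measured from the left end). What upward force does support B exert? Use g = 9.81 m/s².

Taking torques about support A:
Beam weight: 17 × 9.81 = 166.8 N down at 3.4 m → arm 3.4 m, τ = 166.8 × 3.4 = 567.1 N·m clockwise.
Hanging mass: 22 × 9.81 = 215.8 N down at 1.8 m → arm 1.8 m, τ = 215.8 × 1.8 = 388.4 N·m clockwise.
Toolbox: 12 × 9.81 = 117.7 N down at 6 m → arm 6 m, τ = 117.7 × 6 = 706.2 N·m clockwise.
Battery pack: 24 × 9.81 = 235.4 N down at 3.5 m → arm 3.5 m, τ = 235.4 × 3.5 = 823.9 N·m clockwise.
Net load moment about support A = 2486 N·m clockwise.
Reaction R at support B is upward at 4.9 m, arm 4.9 m → moment R × 4.9 counterclockwise.
Setting net torque to zero: R × 4.9 = 2486 → R = 507 N.

R_B ≈ 507 N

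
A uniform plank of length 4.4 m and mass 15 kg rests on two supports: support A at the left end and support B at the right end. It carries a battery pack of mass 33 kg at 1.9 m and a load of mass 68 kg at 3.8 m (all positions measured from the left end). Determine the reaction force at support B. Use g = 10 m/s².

Sum moments about support A (its reaction then has zero moment arm).
Beam weight: 15 × 10 = 150 N down at 2.2 m → arm 2.2 m, τ = 150 × 2.2 = 330 N·m clockwise.
Battery pack: 33 × 10 = 330 N down at 1.9 m → arm 1.9 m, τ = 330 × 1.9 = 627 N·m clockwise.
Load: 68 × 10 = 680 N down at 3.8 m → arm 3.8 m, τ = 680 × 3.8 = 2584 N·m clockwise.
Net load moment about support A = 3541 N·m clockwise.
Reaction R at support B is upward at 4.4 m, arm 4.4 m → moment R × 4.4 counterclockwise.
Balancing moments: R × 4.4 = 3541, giving R = 805 N.

R_B ≈ 805 N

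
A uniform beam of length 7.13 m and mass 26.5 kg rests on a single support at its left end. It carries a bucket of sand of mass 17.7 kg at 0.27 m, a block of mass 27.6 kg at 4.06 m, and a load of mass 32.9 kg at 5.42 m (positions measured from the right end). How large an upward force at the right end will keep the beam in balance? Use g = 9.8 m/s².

F ≈ 491 N

Choose the left end as the axis so the unknown pivot reaction has zero arm there.
Beam weight: 26.5 × 9.8 = 259.7 N down at 3.565 m → arm 3.565 m, τ = 259.7 × 3.565 = 925.8 N·m clockwise.
Bucket of sand: 17.7 × 9.8 = 173.5 N down at 0.27 m → arm 6.86 m, τ = 173.5 × 6.86 = 1190 N·m clockwise.
Block: 27.6 × 9.8 = 270.5 N down at 4.06 m → arm 3.07 m, τ = 270.5 × 3.07 = 830.4 N·m clockwise.
Load: 32.9 × 9.8 = 322.4 N down at 5.42 m → arm 1.71 m, τ = 322.4 × 1.71 = 551.3 N·m clockwise.
Net moment of the loads = 3498 N·m clockwise.
The upward force F acts at the right end, arm 7.13 m, giving F × 7.13 counterclockwise.
Setting net torque to zero: F × 7.13 = 3498 → F = 3498 / 7.13 = 491 N.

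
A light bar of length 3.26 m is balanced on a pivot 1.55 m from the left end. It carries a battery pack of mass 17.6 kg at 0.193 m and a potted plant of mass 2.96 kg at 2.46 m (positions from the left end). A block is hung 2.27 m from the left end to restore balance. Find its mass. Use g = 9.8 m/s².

m ≈ 29.4 kg

Taking torques about the pivot (at 1.55 m from the left end):
Battery pack: 17.6 × 9.8 = 172.5 N down at 0.193 m → arm 1.357 m, τ = 172.5 × 1.357 = 234.1 N·m counterclockwise.
Potted plant: 2.96 × 9.8 = 29.01 N down at 2.46 m → arm 0.91 m, τ = 29.01 × 0.91 = 26.4 N·m clockwise.
Net moment of known loads = 207.7 N·m counterclockwise.
An unknown mass m at 2.27 m has arm 0.72 m; its moment is m·g·0.72 clockwise.
Balancing moments: m × 9.8 × 0.72 = 207.7, giving m = 207.7 / (9.8 × 0.72) = 29.4 kg.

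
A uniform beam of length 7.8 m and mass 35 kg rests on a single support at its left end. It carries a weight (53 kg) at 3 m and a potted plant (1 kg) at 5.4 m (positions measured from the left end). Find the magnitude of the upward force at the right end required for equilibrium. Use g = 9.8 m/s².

F ≈ 378 N

Taking torques about the left end:
Beam weight: 35 × 9.8 = 343 N down at 3.9 m → arm 3.9 m, τ = 343 × 3.9 = 1338 N·m clockwise.
Weight: 53 × 9.8 = 519.4 N down at 3 m → arm 3 m, τ = 519.4 × 3 = 1558 N·m clockwise.
Potted plant: 1 × 9.8 = 9.8 N down at 5.4 m → arm 5.4 m, τ = 9.8 × 5.4 = 52.92 N·m clockwise.
Net moment of the loads = 2949 N·m clockwise.
The upward force F acts at the right end, arm 7.8 m, giving F × 7.8 counterclockwise.
Balancing moments: F × 7.8 = 2949, giving F = 2949 / 7.8 = 378 N.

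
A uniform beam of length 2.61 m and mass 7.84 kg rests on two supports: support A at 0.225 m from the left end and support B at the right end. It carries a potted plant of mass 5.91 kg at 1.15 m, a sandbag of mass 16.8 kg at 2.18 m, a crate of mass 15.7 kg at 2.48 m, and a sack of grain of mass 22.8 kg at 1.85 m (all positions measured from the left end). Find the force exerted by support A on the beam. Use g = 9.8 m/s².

Sum moments about support B (its reaction then has zero moment arm).
Beam weight: 7.84 × 9.8 = 76.83 N down at 1.305 m → arm 1.305 m, τ = 76.83 × 1.305 = 100.3 N·m counterclockwise.
Potted plant: 5.91 × 9.8 = 57.92 N down at 1.15 m → arm 1.46 m, τ = 57.92 × 1.46 = 84.56 N·m counterclockwise.
Sandbag: 16.8 × 9.8 = 164.6 N down at 2.18 m → arm 0.43 m, τ = 164.6 × 0.43 = 70.78 N·m counterclockwise.
Crate: 15.7 × 9.8 = 153.9 N down at 2.48 m → arm 0.13 m, τ = 153.9 × 0.13 = 20.01 N·m counterclockwise.
Sack of grain: 22.8 × 9.8 = 223.4 N down at 1.85 m → arm 0.76 m, τ = 223.4 × 0.76 = 169.8 N·m counterclockwise.
Net load moment about support B = 445.5 N·m counterclockwise.
Reaction R at support A is upward at 0.225 m, arm 2.385 m → moment R × 2.385 clockwise.
Balancing moments: R × 2.385 = 445.5, giving R = 187 N.

R_A ≈ 187 N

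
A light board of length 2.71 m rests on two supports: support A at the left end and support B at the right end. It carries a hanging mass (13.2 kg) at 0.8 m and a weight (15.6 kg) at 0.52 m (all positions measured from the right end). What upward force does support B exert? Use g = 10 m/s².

R_B ≈ 219 N

About support A:
Hanging mass: 13.2 × 10 = 132 N down at 0.8 m → arm 1.91 m, τ = 132 × 1.91 = 252.1 N·m clockwise.
Weight: 15.6 × 10 = 156 N down at 0.52 m → arm 2.19 m, τ = 156 × 2.19 = 341.6 N·m clockwise.
Net load moment about support A = 593.7 N·m clockwise.
Reaction R at support B is upward at 0 m, arm 2.71 m → moment R × 2.71 counterclockwise.
Balancing moments: R × 2.71 = 593.7, giving R = 219 N.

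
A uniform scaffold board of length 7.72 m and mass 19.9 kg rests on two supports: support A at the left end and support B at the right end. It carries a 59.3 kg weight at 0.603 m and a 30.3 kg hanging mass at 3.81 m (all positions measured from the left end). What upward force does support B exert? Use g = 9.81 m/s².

R_B ≈ 290 N

Choose support A as the axis so its reaction then has zero moment arm.
Beam weight: 19.9 × 9.81 = 195.2 N down at 3.86 m → arm 3.86 m, τ = 195.2 × 3.86 = 753.5 N·m clockwise.
Weight: 59.3 × 9.81 = 581.7 N down at 0.603 m → arm 0.603 m, τ = 581.7 × 0.603 = 350.8 N·m clockwise.
Hanging mass: 30.3 × 9.81 = 297.2 N down at 3.81 m → arm 3.81 m, τ = 297.2 × 3.81 = 1132 N·m clockwise.
Net load moment about support A = 2236 N·m clockwise.
Reaction R at support B is upward at 7.72 m, arm 7.72 m → moment R × 7.72 counterclockwise.
Setting net torque to zero: R × 7.72 = 2236 → R = 290 N.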